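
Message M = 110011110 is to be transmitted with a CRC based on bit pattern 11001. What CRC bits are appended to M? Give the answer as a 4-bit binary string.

0011

Append 4 zeros: 1100111100000. Divide by 11001 (XOR where the leading bit is 1):
  pos 0: 11001 XOR 11001 = 00000
  pos 5: 11100 XOR 11001 = 00101
  pos 7: 10100 XOR 11001 = 01101
  pos 8: 11010 XOR 11001 = 00011
Remainder (last 4 bits) = 0011. This is the CRC / FCS.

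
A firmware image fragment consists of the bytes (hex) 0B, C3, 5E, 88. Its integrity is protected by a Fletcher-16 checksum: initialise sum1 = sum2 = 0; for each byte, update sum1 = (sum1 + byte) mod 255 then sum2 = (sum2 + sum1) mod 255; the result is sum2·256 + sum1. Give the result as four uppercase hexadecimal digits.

BCB5

Running sums (mod 255):
  after byte 0 (0B): sum1=11, sum2=11
  after byte 1 (C3): sum1=206, sum2=217
  after byte 2 (5E): sum1=45, sum2=7
  after byte 3 (88): sum1=181, sum2=188
Checksum = sum2·256 + sum1 = 188·256 + 181 = 48309 = 0xBCB5.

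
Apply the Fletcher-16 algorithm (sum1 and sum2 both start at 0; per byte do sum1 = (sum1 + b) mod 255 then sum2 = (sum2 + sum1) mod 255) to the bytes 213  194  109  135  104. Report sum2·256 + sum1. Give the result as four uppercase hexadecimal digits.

F7F5

Running sums (mod 255):
  after byte 0 (213): sum1=213, sum2=213
  after byte 1 (194): sum1=152, sum2=110
  after byte 2 (109): sum1=6, sum2=116
  after byte 3 (135): sum1=141, sum2=2
  after byte 4 (104): sum1=245, sum2=247
Checksum = sum2·256 + sum1 = 247·256 + 245 = 63477 = 0xF7F5.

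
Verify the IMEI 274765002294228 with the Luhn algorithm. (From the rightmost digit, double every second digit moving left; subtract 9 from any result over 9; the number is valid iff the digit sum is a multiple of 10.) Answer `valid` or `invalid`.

valid

From the right, keep odd positions and double even positions (subtract 9 from any doubled value over 9):
  doubled (positions 2,4,...): 4 8 4 0 1 5 5 → sum 27
  kept (positions 1,3,...): 8 2 9 2 0 6 4 2 → sum 33
Total = 60.
60 mod 10 = 0, so the number is valid.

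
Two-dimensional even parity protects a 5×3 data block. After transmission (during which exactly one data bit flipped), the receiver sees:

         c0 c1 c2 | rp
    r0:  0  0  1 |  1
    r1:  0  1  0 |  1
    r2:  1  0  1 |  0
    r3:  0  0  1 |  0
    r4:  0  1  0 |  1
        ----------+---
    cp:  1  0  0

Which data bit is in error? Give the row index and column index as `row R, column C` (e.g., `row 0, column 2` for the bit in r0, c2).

Recompute each row's even parity and compare to rp:
  r0: data parity 1, sent rp 1 → ok
  r1: data parity 1, sent rp 1 → ok
  r2: data parity 0, sent rp 0 → ok
  r3: data parity 1, sent rp 0 → mismatch
  r4: data parity 1, sent rp 1 → ok
Recompute each column's even parity and compare to cp:
  c0: data parity 1, sent cp 1 → ok
  c1: data parity 0, sent cp 0 → ok
  c2: data parity 1, sent cp 0 → mismatch
Exactly one row (r3) and one column (c2) fail → the flipped bit is at their intersection.

row 3, column 2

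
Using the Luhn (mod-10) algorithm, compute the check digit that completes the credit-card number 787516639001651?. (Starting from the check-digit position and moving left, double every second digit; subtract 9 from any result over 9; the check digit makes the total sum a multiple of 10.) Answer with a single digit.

3

Partial digits right→left: 1 5 6 1 0 0 9 3 6 6 1 5 7 8 7
Double every second digit counting from the check-digit position (so the 1st, 3rd, 5th, ... of the partial from the right).
  doubled (with −9 where >9): 2 3 0 9 3 2 5 5 → sum 29
  kept as-is: 5 1 0 3 6 5 8 → sum 28
Total = 29 + 28 = 57.
Check digit = (10 − (57 mod 10)) mod 10 = 3.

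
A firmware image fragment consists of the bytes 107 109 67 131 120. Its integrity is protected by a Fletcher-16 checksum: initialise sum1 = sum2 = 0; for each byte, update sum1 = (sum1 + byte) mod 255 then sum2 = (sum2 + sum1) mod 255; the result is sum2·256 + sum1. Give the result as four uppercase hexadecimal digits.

1818

Running sums (mod 255):
  after byte 0 (107): sum1=107, sum2=107
  after byte 1 (109): sum1=216, sum2=68
  after byte 2 (67): sum1=28, sum2=96
  after byte 3 (131): sum1=159, sum2=0
  after byte 4 (120): sum1=24, sum2=24
Checksum = sum2·256 + sum1 = 24·256 + 24 = 6168 = 0x1818.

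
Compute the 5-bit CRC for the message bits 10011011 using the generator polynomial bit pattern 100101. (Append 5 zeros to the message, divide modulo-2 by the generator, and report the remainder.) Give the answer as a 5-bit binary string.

10110

Append 5 zeros: 1001101100000. Divide by 100101 (XOR where the leading bit is 1):
  pos 0: 100110 XOR 100101 = 000011
  pos 4: 111100 XOR 100101 = 011001
  pos 5: 110010 XOR 100101 = 010111
  pos 6: 101110 XOR 100101 = 001011
Remainder (last 5 bits) = 10110. This is the CRC / FCS.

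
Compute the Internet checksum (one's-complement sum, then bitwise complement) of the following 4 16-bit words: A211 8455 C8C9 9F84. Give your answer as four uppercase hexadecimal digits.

One's-complement addition (fold any carry out of bit 15 back into bit 0):
  0xA211 + 0x8455 = 0x12666 → wrap carry → 0x2667
  0x2667 + 0xC8C9 = 0x0EF30
  0xEF30 + 0x9F84 = 0x18EB4 → wrap carry → 0x8EB5
One's-complement sum = 0x8EB5.
Checksum = ~0x8EB5 & 0xFFFF = 0x714A.

714A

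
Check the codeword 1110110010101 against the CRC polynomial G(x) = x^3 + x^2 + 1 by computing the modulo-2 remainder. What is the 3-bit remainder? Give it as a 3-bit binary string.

000

Modulo-2 division of 1110110010101 by 1101:
  pos 0: 1110 XOR 1101 = 0011
  pos 2: 1111 XOR 1101 = 0010
  pos 4: 1000 XOR 1101 = 0101
  pos 5: 1011 XOR 1101 = 0110
  pos 6: 1100 XOR 1101 = 0001
  pos 9: 1101 XOR 1101 = 0000
Remainder = 000 (zero — the frame passes the CRC check).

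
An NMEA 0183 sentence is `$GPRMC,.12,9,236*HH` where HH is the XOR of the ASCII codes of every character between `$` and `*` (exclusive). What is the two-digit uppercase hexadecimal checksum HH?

XOR the ASCII codes of the payload characters:
  'G' = 0x47 → acc = 0x47
  'P' = 0x50 → acc = 0x17
  'R' = 0x52 → acc = 0x45
  'M' = 0x4D → acc = 0x08
  'C' = 0x43 → acc = 0x4B
  ',' = 0x2C → acc = 0x67
  '.' = 0x2E → acc = 0x49
  '1' = 0x31 → acc = 0x78
  '2' = 0x32 → acc = 0x4A
  ',' = 0x2C → acc = 0x66
  '9' = 0x39 → acc = 0x5F
  ',' = 0x2C → acc = 0x73
  '2' = 0x32 → acc = 0x41
  '3' = 0x33 → acc = 0x72
  '6' = 0x36 → acc = 0x44
Checksum = 0x44.

44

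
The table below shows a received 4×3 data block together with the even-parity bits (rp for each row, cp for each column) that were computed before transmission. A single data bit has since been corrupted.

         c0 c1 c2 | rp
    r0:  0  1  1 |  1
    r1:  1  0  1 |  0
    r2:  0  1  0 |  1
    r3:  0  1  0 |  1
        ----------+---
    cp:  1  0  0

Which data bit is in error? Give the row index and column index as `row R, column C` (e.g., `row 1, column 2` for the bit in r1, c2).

row 0, column 1

Recompute each row's even parity and compare to rp:
  r0: data parity 0, sent rp 1 → mismatch
  r1: data parity 0, sent rp 0 → ok
  r2: data parity 1, sent rp 1 → ok
  r3: data parity 1, sent rp 1 → ok
Recompute each column's even parity and compare to cp:
  c0: data parity 1, sent cp 1 → ok
  c1: data parity 1, sent cp 0 → mismatch
  c2: data parity 0, sent cp 0 → ok
Exactly one row (r0) and one column (c1) fail → the flipped bit is at their intersection.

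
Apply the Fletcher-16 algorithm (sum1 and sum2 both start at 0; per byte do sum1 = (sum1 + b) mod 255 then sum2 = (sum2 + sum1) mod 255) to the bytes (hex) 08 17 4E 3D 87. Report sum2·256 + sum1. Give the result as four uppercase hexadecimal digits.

Running sums (mod 255):
  after byte 0 (08): sum1=8, sum2=8
  after byte 1 (17): sum1=31, sum2=39
  after byte 2 (4E): sum1=109, sum2=148
  after byte 3 (3D): sum1=170, sum2=63
  after byte 4 (87): sum1=50, sum2=113
Checksum = sum2·256 + sum1 = 113·256 + 50 = 28978 = 0x7132.

7132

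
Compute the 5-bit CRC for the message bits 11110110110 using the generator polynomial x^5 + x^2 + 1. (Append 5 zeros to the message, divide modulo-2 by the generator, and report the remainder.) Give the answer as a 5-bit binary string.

Append 5 zeros: 1111011011000000. Divide by 100101 (XOR where the leading bit is 1):
  pos 0: 111101 XOR 100101 = 011000
  pos 1: 110001 XOR 100101 = 010100
  pos 2: 101000 XOR 100101 = 001101
  pos 4: 110111 XOR 100101 = 010010
  pos 5: 100100 XOR 100101 = 000001
  pos 10: 100000 XOR 100101 = 000101
Remainder (last 5 bits) = 00101. This is the CRC / FCS.

00101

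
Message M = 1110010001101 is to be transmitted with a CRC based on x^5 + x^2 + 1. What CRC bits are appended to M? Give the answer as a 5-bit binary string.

Append 5 zeros: 111001000110100000. Divide by 100101 (XOR where the leading bit is 1):
  pos 0: 111001 XOR 100101 = 011100
  pos 1: 111000 XOR 100101 = 011101
  pos 2: 111010 XOR 100101 = 011111
  pos 3: 111110 XOR 100101 = 011011
  pos 4: 110111 XOR 100101 = 010010
  pos 5: 100101 XOR 100101 = 000000
  pos 12: 100000 XOR 100101 = 000101
Remainder (last 5 bits) = 00101. This is the CRC / FCS.

00101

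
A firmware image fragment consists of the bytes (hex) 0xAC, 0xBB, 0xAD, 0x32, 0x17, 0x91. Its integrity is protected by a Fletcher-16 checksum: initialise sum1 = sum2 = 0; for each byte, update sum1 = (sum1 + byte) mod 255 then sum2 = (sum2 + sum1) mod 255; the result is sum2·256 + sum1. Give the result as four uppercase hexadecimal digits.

C3F0

Running sums (mod 255):
  after byte 0 (0xAC): sum1=172, sum2=172
  after byte 1 (0xBB): sum1=104, sum2=21
  after byte 2 (0xAD): sum1=22, sum2=43
  after byte 3 (0x32): sum1=72, sum2=115
  after byte 4 (0x17): sum1=95, sum2=210
  after byte 5 (0x91): sum1=240, sum2=195
Checksum = sum2·256 + sum1 = 195·256 + 240 = 50160 = 0xC3F0.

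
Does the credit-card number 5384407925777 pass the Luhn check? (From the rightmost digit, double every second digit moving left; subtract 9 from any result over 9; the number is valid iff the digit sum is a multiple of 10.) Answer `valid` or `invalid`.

From the right, keep odd positions and double even positions (subtract 9 from any doubled value over 9):
  doubled (positions 2,4,...): 5 1 9 0 8 6 → sum 29
  kept (positions 1,3,...): 7 7 2 7 4 8 5 → sum 40
Total = 69.
69 mod 10 = 9, so the number is invalid.

invalid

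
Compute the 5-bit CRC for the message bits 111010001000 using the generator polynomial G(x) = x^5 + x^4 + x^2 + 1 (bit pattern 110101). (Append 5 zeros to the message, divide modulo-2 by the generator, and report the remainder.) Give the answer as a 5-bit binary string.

10011

Append 5 zeros: 11101000100000000. Divide by 110101 (XOR where the leading bit is 1):
  pos 0: 111010 XOR 110101 = 001111
  pos 2: 111100 XOR 110101 = 001001
  pos 4: 100110 XOR 110101 = 010011
  pos 5: 100110 XOR 110101 = 010011
  pos 6: 100110 XOR 110101 = 010011
  pos 7: 100110 XOR 110101 = 010011
  pos 8: 100110 XOR 110101 = 010011
  pos 9: 100110 XOR 110101 = 010011
  pos 10: 100110 XOR 110101 = 010011
  pos 11: 100110 XOR 110101 = 010011
Remainder (last 5 bits) = 10011. This is the CRC / FCS.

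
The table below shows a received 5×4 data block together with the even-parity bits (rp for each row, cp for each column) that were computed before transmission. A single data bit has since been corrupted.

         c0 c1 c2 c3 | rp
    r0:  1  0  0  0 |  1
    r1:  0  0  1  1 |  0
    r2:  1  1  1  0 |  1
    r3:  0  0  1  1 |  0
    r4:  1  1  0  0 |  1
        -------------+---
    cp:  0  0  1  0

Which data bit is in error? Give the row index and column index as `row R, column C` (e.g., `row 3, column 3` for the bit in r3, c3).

row 4, column 0

Recompute each row's even parity and compare to rp:
  r0: data parity 1, sent rp 1 → ok
  r1: data parity 0, sent rp 0 → ok
  r2: data parity 1, sent rp 1 → ok
  r3: data parity 0, sent rp 0 → ok
  r4: data parity 0, sent rp 1 → mismatch
Recompute each column's even parity and compare to cp:
  c0: data parity 1, sent cp 0 → mismatch
  c1: data parity 0, sent cp 0 → ok
  c2: data parity 1, sent cp 1 → ok
  c3: data parity 0, sent cp 0 → ok
Exactly one row (r4) and one column (c0) fail → the flipped bit is at their intersection.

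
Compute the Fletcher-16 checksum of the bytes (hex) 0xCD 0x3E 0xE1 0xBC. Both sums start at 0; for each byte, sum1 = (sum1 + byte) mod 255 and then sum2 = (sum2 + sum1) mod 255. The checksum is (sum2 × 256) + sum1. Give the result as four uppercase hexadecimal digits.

Running sums (mod 255):
  after byte 0 (0xCD): sum1=205, sum2=205
  after byte 1 (0x3E): sum1=12, sum2=217
  after byte 2 (0xE1): sum1=237, sum2=199
  after byte 3 (0xBC): sum1=170, sum2=114
Checksum = sum2·256 + sum1 = 114·256 + 170 = 29354 = 0x72AA.

72AA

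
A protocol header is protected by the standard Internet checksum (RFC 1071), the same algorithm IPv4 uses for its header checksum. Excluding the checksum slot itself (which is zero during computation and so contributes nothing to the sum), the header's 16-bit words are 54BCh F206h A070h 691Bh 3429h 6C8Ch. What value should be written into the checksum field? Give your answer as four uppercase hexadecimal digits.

0EFB

One's-complement addition (fold any carry out of bit 15 back into bit 0):
  0x54BC + 0xF206 = 0x146C2 → wrap carry → 0x46C3
  0x46C3 + 0xA070 = 0x0E733
  0xE733 + 0x691B = 0x1504E → wrap carry → 0x504F
  0x504F + 0x3429 = 0x08478
  0x8478 + 0x6C8C = 0x0F104
One's-complement sum = 0xF104.
Checksum = ~0xF104 & 0xFFFF = 0x0EFB.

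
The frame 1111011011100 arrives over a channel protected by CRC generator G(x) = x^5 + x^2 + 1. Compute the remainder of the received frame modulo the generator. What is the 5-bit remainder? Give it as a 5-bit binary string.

00000

Modulo-2 division of 1111011011100 by 100101:
  pos 0: 111101 XOR 100101 = 011000
  pos 1: 110001 XOR 100101 = 010100
  pos 2: 101000 XOR 100101 = 001101
  pos 4: 110111 XOR 100101 = 010010
  pos 5: 100101 XOR 100101 = 000000
Remainder = 00000 (zero — the frame passes the CRC check).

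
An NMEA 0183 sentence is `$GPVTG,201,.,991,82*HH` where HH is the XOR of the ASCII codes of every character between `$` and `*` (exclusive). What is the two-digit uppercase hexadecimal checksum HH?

XOR the ASCII codes of the payload characters:
  'G' = 0x47 → acc = 0x47
  'P' = 0x50 → acc = 0x17
  'V' = 0x56 → acc = 0x41
  'T' = 0x54 → acc = 0x15
  'G' = 0x47 → acc = 0x52
  ',' = 0x2C → acc = 0x7E
  '2' = 0x32 → acc = 0x4C
  '0' = 0x30 → acc = 0x7C
  '1' = 0x31 → acc = 0x4D
  ',' = 0x2C → acc = 0x61
  '.' = 0x2E → acc = 0x4F
  ',' = 0x2C → acc = 0x63
  '9' = 0x39 → acc = 0x5A
  '9' = 0x39 → acc = 0x63
  '1' = 0x31 → acc = 0x52
  ',' = 0x2C → acc = 0x7E
  '8' = 0x38 → acc = 0x46
  '2' = 0x32 → acc = 0x74
Checksum = 0x74.

74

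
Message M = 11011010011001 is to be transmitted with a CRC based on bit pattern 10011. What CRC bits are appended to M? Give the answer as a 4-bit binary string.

Append 4 zeros: 110110100110010000. Divide by 10011 (XOR where the leading bit is 1):
  pos 0: 11011 XOR 10011 = 01000
  pos 1: 10000 XOR 10011 = 00011
  pos 4: 11100 XOR 10011 = 01111
  pos 5: 11111 XOR 10011 = 01100
  pos 6: 11001 XOR 10011 = 01010
  pos 7: 10100 XOR 10011 = 00111
  pos 9: 11101 XOR 10011 = 01110
  pos 10: 11100 XOR 10011 = 01111
  pos 11: 11110 XOR 10011 = 01101
  pos 12: 11010 XOR 10011 = 01001
  pos 13: 10010 XOR 10011 = 00001
Remainder (last 4 bits) = 0001. This is the CRC / FCS.

0001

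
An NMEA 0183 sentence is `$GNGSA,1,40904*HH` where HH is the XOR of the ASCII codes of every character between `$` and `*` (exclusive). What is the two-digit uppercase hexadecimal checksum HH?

XOR the ASCII codes of the payload characters:
  'G' = 0x47 → acc = 0x47
  'N' = 0x4E → acc = 0x09
  'G' = 0x47 → acc = 0x4E
  'S' = 0x53 → acc = 0x1D
  'A' = 0x41 → acc = 0x5C
  ',' = 0x2C → acc = 0x70
  '1' = 0x31 → acc = 0x41
  ',' = 0x2C → acc = 0x6D
  '4' = 0x34 → acc = 0x59
  '0' = 0x30 → acc = 0x69
  '9' = 0x39 → acc = 0x50
  '0' = 0x30 → acc = 0x60
  '4' = 0x34 → acc = 0x54
Checksum = 0x54.

54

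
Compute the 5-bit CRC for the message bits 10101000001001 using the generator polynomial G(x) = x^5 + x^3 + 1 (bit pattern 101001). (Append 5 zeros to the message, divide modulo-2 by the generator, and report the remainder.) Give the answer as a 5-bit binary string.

Append 5 zeros: 1010100000100100000. Divide by 101001 (XOR where the leading bit is 1):
  pos 0: 101010 XOR 101001 = 000011
  pos 4: 110000 XOR 101001 = 011001
  pos 5: 110011 XOR 101001 = 011010
  pos 6: 110100 XOR 101001 = 011101
  pos 7: 111010 XOR 101001 = 010011
  pos 8: 100111 XOR 101001 = 001110
  pos 10: 111000 XOR 101001 = 010001
  pos 11: 100010 XOR 101001 = 001011
  pos 13: 101100 XOR 101001 = 000101
Remainder (last 5 bits) = 00101. This is the CRC / FCS.

00101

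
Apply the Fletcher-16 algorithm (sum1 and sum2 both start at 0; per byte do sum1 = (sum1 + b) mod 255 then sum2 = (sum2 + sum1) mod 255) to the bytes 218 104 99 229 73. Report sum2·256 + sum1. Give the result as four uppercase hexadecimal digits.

Running sums (mod 255):
  after byte 0 (218): sum1=218, sum2=218
  after byte 1 (104): sum1=67, sum2=30
  after byte 2 (99): sum1=166, sum2=196
  after byte 3 (229): sum1=140, sum2=81
  after byte 4 (73): sum1=213, sum2=39
Checksum = sum2·256 + sum1 = 39·256 + 213 = 10197 = 0x27D5.

27D5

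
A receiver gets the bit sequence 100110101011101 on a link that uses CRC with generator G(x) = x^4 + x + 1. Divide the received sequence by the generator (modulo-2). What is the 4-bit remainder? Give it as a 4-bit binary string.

0111

Modulo-2 division of 100110101011101 by 10011:
  pos 0: 10011 XOR 10011 = 00000
  pos 6: 10101 XOR 10011 = 00110
  pos 8: 11011 XOR 10011 = 01000
  pos 9: 10000 XOR 10011 = 00011
Remainder = 0111 (nonzero — an error is detected).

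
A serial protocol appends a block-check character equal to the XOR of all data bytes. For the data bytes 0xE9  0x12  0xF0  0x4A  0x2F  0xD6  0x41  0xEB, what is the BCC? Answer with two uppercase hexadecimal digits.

XOR the bytes together:
  start with 0xE9
  0xE9 ⊕ 0x12 = 0xFB
  0xFB ⊕ 0xF0 = 0x0B
  0x0B ⊕ 0x4A = 0x41
  0x41 ⊕ 0x2F = 0x6E
  0x6E ⊕ 0xD6 = 0xB8
  0xB8 ⊕ 0x41 = 0xF9
  0xF9 ⊕ 0xEB = 0x12

12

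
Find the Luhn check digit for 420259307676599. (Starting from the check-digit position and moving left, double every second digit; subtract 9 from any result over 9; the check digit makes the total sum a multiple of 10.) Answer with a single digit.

Partial digits right→left: 9 9 5 6 7 6 7 0 3 9 5 2 0 2 4
Double every second digit counting from the check-digit position (so the 1st, 3rd, 5th, ... of the partial from the right).
  doubled (with −9 where >9): 9 1 5 5 6 1 0 8 → sum 35
  kept as-is: 9 6 6 0 9 2 2 → sum 34
Total = 35 + 34 = 69.
Check digit = (10 − (69 mod 10)) mod 10 = 1.

1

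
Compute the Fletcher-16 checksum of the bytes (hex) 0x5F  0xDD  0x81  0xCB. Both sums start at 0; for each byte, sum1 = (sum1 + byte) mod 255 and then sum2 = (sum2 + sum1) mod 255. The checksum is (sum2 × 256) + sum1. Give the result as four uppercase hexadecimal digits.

E58A

Running sums (mod 255):
  after byte 0 (0x5F): sum1=95, sum2=95
  after byte 1 (0xDD): sum1=61, sum2=156
  after byte 2 (0x81): sum1=190, sum2=91
  after byte 3 (0xCB): sum1=138, sum2=229
Checksum = sum2·256 + sum1 = 229·256 + 138 = 58762 = 0xE58A.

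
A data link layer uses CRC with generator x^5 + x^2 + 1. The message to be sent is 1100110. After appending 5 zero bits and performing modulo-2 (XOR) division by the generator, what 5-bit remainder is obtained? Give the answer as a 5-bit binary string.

01000

Append 5 zeros: 110011000000. Divide by 100101 (XOR where the leading bit is 1):
  pos 0: 110011 XOR 100101 = 010110
  pos 1: 101100 XOR 100101 = 001001
  pos 3: 100100 XOR 100101 = 000001
Remainder (last 5 bits) = 01000. This is the CRC / FCS.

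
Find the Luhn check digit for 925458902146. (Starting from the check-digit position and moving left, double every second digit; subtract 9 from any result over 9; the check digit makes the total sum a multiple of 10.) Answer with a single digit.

Partial digits right→left: 6 4 1 2 0 9 8 5 4 5 2 9
Double every second digit counting from the check-digit position (so the 1st, 3rd, 5th, ... of the partial from the right).
  doubled (with −9 where >9): 3 2 0 7 8 4 → sum 24
  kept as-is: 4 2 9 5 5 9 → sum 34
Total = 24 + 34 = 58.
Check digit = (10 − (58 mod 10)) mod 10 = 2.

2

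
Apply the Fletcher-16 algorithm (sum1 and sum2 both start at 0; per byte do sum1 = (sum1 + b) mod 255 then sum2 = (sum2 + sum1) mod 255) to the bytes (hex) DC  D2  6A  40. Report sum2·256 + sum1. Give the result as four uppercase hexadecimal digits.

015A

Running sums (mod 255):
  after byte 0 (DC): sum1=220, sum2=220
  after byte 1 (D2): sum1=175, sum2=140
  after byte 2 (6A): sum1=26, sum2=166
  after byte 3 (40): sum1=90, sum2=1
Checksum = sum2·256 + sum1 = 1·256 + 90 = 346 = 0x015A.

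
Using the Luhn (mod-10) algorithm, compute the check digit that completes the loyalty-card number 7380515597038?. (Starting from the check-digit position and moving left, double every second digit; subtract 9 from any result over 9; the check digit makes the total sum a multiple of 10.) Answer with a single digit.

1

Partial digits right→left: 8 3 0 7 9 5 5 1 5 0 8 3 7
Double every second digit counting from the check-digit position (so the 1st, 3rd, 5th, ... of the partial from the right).
  doubled (with −9 where >9): 7 0 9 1 1 7 5 → sum 30
  kept as-is: 3 7 5 1 0 3 → sum 19
Total = 30 + 19 = 49.
Check digit = (10 − (49 mod 10)) mod 10 = 1.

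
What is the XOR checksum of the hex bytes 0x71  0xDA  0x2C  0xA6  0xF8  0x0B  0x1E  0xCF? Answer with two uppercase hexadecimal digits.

03

XOR the bytes together:
  start with 0x71
  0x71 ⊕ 0xDA = 0xAB
  0xAB ⊕ 0x2C = 0x87
  0x87 ⊕ 0xA6 = 0x21
  0x21 ⊕ 0xF8 = 0xD9
  0xD9 ⊕ 0x0B = 0xD2
  0xD2 ⊕ 0x1E = 0xCC
  0xCC ⊕ 0xCF = 0x03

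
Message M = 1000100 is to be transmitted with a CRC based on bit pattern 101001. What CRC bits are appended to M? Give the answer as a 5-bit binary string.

00010

Append 5 zeros: 100010000000. Divide by 101001 (XOR where the leading bit is 1):
  pos 0: 100010 XOR 101001 = 001011
  pos 2: 101100 XOR 101001 = 000101
  pos 5: 101000 XOR 101001 = 000001
Remainder (last 5 bits) = 00010. This is the CRC / FCS.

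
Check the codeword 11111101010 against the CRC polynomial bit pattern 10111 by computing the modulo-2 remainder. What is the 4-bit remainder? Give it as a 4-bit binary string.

Modulo-2 division of 11111101010 by 10111:
  pos 0: 11111 XOR 10111 = 01000
  pos 1: 10001 XOR 10111 = 00110
  pos 3: 11001 XOR 10111 = 01110
  pos 4: 11100 XOR 10111 = 01011
  pos 5: 10111 XOR 10111 = 00000
Remainder = 0000 (zero — the frame passes the CRC check).

0000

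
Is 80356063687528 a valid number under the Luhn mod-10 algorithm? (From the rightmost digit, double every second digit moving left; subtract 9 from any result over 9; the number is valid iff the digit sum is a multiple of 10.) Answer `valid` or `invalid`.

From the right, keep odd positions and double even positions (subtract 9 from any doubled value over 9):
  doubled (positions 2,4,...): 4 5 3 3 3 6 7 → sum 31
  kept (positions 1,3,...): 8 5 8 3 0 5 0 → sum 29
Total = 60.
60 mod 10 = 0, so the number is valid.

valid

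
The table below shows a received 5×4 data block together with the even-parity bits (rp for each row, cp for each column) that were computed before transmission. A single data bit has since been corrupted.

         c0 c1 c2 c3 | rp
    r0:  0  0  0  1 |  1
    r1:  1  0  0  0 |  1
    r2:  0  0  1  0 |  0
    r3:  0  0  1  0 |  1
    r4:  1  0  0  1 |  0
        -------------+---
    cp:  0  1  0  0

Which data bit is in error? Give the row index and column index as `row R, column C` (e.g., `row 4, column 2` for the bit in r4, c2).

Recompute each row's even parity and compare to rp:
  r0: data parity 1, sent rp 1 → ok
  r1: data parity 1, sent rp 1 → ok
  r2: data parity 1, sent rp 0 → mismatch
  r3: data parity 1, sent rp 1 → ok
  r4: data parity 0, sent rp 0 → ok
Recompute each column's even parity and compare to cp:
  c0: data parity 0, sent cp 0 → ok
  c1: data parity 0, sent cp 1 → mismatch
  c2: data parity 0, sent cp 0 → ok
  c3: data parity 0, sent cp 0 → ok
Exactly one row (r2) and one column (c1) fail → the flipped bit is at their intersection.

row 2, column 1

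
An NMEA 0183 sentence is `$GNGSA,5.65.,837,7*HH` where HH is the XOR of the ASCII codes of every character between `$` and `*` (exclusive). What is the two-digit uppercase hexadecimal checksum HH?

4D

XOR the ASCII codes of the payload characters:
  'G' = 0x47 → acc = 0x47
  'N' = 0x4E → acc = 0x09
  'G' = 0x47 → acc = 0x4E
  'S' = 0x53 → acc = 0x1D
  'A' = 0x41 → acc = 0x5C
  ',' = 0x2C → acc = 0x70
  '5' = 0x35 → acc = 0x45
  '.' = 0x2E → acc = 0x6B
  '6' = 0x36 → acc = 0x5D
  '5' = 0x35 → acc = 0x68
  '.' = 0x2E → acc = 0x46
  ',' = 0x2C → acc = 0x6A
  '8' = 0x38 → acc = 0x52
  '3' = 0x33 → acc = 0x61
  '7' = 0x37 → acc = 0x56
  ',' = 0x2C → acc = 0x7A
  '7' = 0x37 → acc = 0x4D
Checksum = 0x4D.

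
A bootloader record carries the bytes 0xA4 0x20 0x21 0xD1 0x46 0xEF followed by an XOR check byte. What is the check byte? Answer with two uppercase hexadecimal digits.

DD

XOR the bytes together:
  start with 0xA4
  0xA4 ⊕ 0x20 = 0x84
  0x84 ⊕ 0x21 = 0xA5
  0xA5 ⊕ 0xD1 = 0x74
  0x74 ⊕ 0x46 = 0x32
  0x32 ⊕ 0xEF = 0xDD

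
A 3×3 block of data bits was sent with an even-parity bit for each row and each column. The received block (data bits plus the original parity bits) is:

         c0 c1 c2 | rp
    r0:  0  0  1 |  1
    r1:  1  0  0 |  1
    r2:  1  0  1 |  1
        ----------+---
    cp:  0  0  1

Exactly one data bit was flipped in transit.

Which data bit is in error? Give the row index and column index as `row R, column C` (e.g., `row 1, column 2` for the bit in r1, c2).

row 2, column 2

Recompute each row's even parity and compare to rp:
  r0: data parity 1, sent rp 1 → ok
  r1: data parity 1, sent rp 1 → ok
  r2: data parity 0, sent rp 1 → mismatch
Recompute each column's even parity and compare to cp:
  c0: data parity 0, sent cp 0 → ok
  c1: data parity 0, sent cp 0 → ok
  c2: data parity 0, sent cp 1 → mismatch
Exactly one row (r2) and one column (c2) fail → the flipped bit is at their intersection.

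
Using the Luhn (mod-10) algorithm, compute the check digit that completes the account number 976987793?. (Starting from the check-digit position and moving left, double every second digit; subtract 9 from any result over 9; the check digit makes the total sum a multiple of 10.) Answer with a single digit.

Partial digits right→left: 3 9 7 7 8 9 6 7 9
Double every second digit counting from the check-digit position (so the 1st, 3rd, 5th, ... of the partial from the right).
  doubled (with −9 where >9): 6 5 7 3 9 → sum 30
  kept as-is: 9 7 9 7 → sum 32
Total = 30 + 32 = 62.
Check digit = (10 − (62 mod 10)) mod 10 = 8.

8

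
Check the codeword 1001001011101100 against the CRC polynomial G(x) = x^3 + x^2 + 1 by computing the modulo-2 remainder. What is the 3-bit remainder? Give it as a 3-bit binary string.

000

Modulo-2 division of 1001001011101100 by 1101:
  pos 0: 1001 XOR 1101 = 0100
  pos 1: 1000 XOR 1101 = 0101
  pos 2: 1010 XOR 1101 = 0111
  pos 3: 1111 XOR 1101 = 0010
  pos 5: 1001 XOR 1101 = 0100
  pos 6: 1001 XOR 1101 = 0100
  pos 7: 1001 XOR 1101 = 0100
  pos 8: 1000 XOR 1101 = 0101
  pos 9: 1011 XOR 1101 = 0110
  pos 10: 1101 XOR 1101 = 0000
Remainder = 000 (zero — the frame passes the CRC check).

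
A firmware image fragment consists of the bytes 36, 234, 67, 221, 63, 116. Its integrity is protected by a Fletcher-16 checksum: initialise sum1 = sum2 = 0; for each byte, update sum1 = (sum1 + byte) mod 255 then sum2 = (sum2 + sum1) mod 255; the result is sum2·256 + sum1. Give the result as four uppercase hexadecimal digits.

09E3

Running sums (mod 255):
  after byte 0 (36): sum1=36, sum2=36
  after byte 1 (234): sum1=15, sum2=51
  after byte 2 (67): sum1=82, sum2=133
  after byte 3 (221): sum1=48, sum2=181
  after byte 4 (63): sum1=111, sum2=37
  after byte 5 (116): sum1=227, sum2=9
Checksum = sum2·256 + sum1 = 9·256 + 227 = 2531 = 0x09E3.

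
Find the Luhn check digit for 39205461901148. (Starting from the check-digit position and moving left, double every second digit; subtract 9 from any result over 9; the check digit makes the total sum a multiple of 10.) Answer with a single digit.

2

Partial digits right→left: 8 4 1 1 0 9 1 6 4 5 0 2 9 3
Double every second digit counting from the check-digit position (so the 1st, 3rd, 5th, ... of the partial from the right).
  doubled (with −9 where >9): 7 2 0 2 8 0 9 → sum 28
  kept as-is: 4 1 9 6 5 2 3 → sum 30
Total = 28 + 30 = 58.
Check digit = (10 − (58 mod 10)) mod 10 = 2.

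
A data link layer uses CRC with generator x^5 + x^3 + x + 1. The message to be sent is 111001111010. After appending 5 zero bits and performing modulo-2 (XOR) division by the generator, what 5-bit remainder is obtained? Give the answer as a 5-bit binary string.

01100

Append 5 zeros: 11100111101000000. Divide by 101011 (XOR where the leading bit is 1):
  pos 0: 111001 XOR 101011 = 010010
  pos 1: 100101 XOR 101011 = 001110
  pos 3: 111011 XOR 101011 = 010000
  pos 4: 100000 XOR 101011 = 001011
  pos 6: 101110 XOR 101011 = 000101
  pos 9: 101000 XOR 101011 = 000011
Remainder (last 5 bits) = 01100. This is the CRC / FCS.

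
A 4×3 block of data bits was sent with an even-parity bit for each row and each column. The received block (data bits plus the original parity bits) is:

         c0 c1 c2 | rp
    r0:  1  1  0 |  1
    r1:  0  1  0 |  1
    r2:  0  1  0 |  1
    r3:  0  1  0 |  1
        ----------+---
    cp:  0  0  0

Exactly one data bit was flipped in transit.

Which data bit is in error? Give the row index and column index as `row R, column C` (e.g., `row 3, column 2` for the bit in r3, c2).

row 0, column 0

Recompute each row's even parity and compare to rp:
  r0: data parity 0, sent rp 1 → mismatch
  r1: data parity 1, sent rp 1 → ok
  r2: data parity 1, sent rp 1 → ok
  r3: data parity 1, sent rp 1 → ok
Recompute each column's even parity and compare to cp:
  c0: data parity 1, sent cp 0 → mismatch
  c1: data parity 0, sent cp 0 → ok
  c2: data parity 0, sent cp 0 → ok
Exactly one row (r0) and one column (c0) fail → the flipped bit is at their intersection.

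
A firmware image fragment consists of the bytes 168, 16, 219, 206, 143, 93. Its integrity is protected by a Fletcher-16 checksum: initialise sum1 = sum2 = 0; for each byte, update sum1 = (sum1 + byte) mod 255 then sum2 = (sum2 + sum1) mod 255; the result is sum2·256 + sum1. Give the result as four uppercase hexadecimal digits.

Running sums (mod 255):
  after byte 0 (168): sum1=168, sum2=168
  after byte 1 (16): sum1=184, sum2=97
  after byte 2 (219): sum1=148, sum2=245
  after byte 3 (206): sum1=99, sum2=89
  after byte 4 (143): sum1=242, sum2=76
  after byte 5 (93): sum1=80, sum2=156
Checksum = sum2·256 + sum1 = 156·256 + 80 = 40016 = 0x9C50.

9C50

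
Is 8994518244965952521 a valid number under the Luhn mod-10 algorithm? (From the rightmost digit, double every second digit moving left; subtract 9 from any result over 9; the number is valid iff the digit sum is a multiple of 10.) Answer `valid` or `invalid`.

valid

From the right, keep odd positions and double even positions (subtract 9 from any doubled value over 9):
  doubled (positions 2,4,...): 4 4 9 3 8 4 2 8 9 → sum 51
  kept (positions 1,3,...): 1 5 5 5 9 4 8 5 9 8 → sum 59
Total = 110.
110 mod 10 = 0, so the number is valid.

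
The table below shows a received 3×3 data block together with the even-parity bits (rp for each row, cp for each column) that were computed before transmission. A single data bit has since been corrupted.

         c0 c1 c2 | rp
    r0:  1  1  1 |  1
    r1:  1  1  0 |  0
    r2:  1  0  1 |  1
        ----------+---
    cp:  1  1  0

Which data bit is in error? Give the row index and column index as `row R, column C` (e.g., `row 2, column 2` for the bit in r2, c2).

Recompute each row's even parity and compare to rp:
  r0: data parity 1, sent rp 1 → ok
  r1: data parity 0, sent rp 0 → ok
  r2: data parity 0, sent rp 1 → mismatch
Recompute each column's even parity and compare to cp:
  c0: data parity 1, sent cp 1 → ok
  c1: data parity 0, sent cp 1 → mismatch
  c2: data parity 0, sent cp 0 → ok
Exactly one row (r2) and one column (c1) fail → the flipped bit is at their intersection.

row 2, column 1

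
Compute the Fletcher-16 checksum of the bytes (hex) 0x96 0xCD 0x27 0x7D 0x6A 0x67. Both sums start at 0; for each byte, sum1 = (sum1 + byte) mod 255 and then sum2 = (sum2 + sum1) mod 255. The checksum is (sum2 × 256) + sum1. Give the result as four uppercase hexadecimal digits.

DDDA

Running sums (mod 255):
  after byte 0 (0x96): sum1=150, sum2=150
  after byte 1 (0xCD): sum1=100, sum2=250
  after byte 2 (0x27): sum1=139, sum2=134
  after byte 3 (0x7D): sum1=9, sum2=143
  after byte 4 (0x6A): sum1=115, sum2=3
  after byte 5 (0x67): sum1=218, sum2=221
Checksum = sum2·256 + sum1 = 221·256 + 218 = 56794 = 0xDDDA.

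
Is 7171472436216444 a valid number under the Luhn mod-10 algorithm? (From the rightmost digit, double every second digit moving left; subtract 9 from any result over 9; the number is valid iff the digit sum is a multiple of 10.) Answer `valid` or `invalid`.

invalid

From the right, keep odd positions and double even positions (subtract 9 from any doubled value over 9):
  doubled (positions 2,4,...): 8 3 4 6 4 8 5 5 → sum 43
  kept (positions 1,3,...): 4 4 1 6 4 7 1 1 → sum 28
Total = 71.
71 mod 10 = 1, so the number is invalid.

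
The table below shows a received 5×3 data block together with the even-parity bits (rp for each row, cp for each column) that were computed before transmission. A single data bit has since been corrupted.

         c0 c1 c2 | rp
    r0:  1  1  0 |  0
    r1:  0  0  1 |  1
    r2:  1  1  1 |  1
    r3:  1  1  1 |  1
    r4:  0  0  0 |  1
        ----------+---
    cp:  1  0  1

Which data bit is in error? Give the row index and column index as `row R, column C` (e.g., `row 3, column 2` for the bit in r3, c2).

row 4, column 1

Recompute each row's even parity and compare to rp:
  r0: data parity 0, sent rp 0 → ok
  r1: data parity 1, sent rp 1 → ok
  r2: data parity 1, sent rp 1 → ok
  r3: data parity 1, sent rp 1 → ok
  r4: data parity 0, sent rp 1 → mismatch
Recompute each column's even parity and compare to cp:
  c0: data parity 1, sent cp 1 → ok
  c1: data parity 1, sent cp 0 → mismatch
  c2: data parity 1, sent cp 1 → ok
Exactly one row (r4) and one column (c1) fail → the flipped bit is at their intersection.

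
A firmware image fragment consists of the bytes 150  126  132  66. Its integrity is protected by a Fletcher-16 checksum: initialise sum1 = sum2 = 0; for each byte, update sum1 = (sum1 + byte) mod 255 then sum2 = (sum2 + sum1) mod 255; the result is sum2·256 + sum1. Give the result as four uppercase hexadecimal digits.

Running sums (mod 255):
  after byte 0 (150): sum1=150, sum2=150
  after byte 1 (126): sum1=21, sum2=171
  after byte 2 (132): sum1=153, sum2=69
  after byte 3 (66): sum1=219, sum2=33
Checksum = sum2·256 + sum1 = 33·256 + 219 = 8667 = 0x21DB.

21DB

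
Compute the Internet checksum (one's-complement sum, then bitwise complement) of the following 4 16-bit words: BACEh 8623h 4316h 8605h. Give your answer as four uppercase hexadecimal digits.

F5F1

One's-complement addition (fold any carry out of bit 15 back into bit 0):
  0xBACE + 0x8623 = 0x140F1 → wrap carry → 0x40F2
  0x40F2 + 0x4316 = 0x08408
  0x8408 + 0x8605 = 0x10A0D → wrap carry → 0x0A0E
One's-complement sum = 0x0A0E.
Checksum = ~0x0A0E & 0xFFFF = 0xF5F1.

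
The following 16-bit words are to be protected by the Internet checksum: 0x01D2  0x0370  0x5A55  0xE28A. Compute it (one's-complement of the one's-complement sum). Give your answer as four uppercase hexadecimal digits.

BDDD

One's-complement addition (fold any carry out of bit 15 back into bit 0):
  0x01D2 + 0x0370 = 0x00542
  0x0542 + 0x5A55 = 0x05F97
  0x5F97 + 0xE28A = 0x14221 → wrap carry → 0x4222
One's-complement sum = 0x4222.
Checksum = ~0x4222 & 0xFFFF = 0xBDDD.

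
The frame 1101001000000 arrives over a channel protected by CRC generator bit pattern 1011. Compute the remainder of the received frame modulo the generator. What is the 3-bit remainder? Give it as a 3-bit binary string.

Modulo-2 division of 1101001000000 by 1011:
  pos 0: 1101 XOR 1011 = 0110
  pos 1: 1100 XOR 1011 = 0111
  pos 2: 1110 XOR 1011 = 0101
  pos 3: 1011 XOR 1011 = 0000
Remainder = 000 (zero — the frame passes the CRC check).

000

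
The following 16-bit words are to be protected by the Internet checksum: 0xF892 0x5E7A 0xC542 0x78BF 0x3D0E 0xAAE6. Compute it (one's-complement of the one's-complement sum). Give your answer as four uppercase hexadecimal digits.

One's-complement addition (fold any carry out of bit 15 back into bit 0):
  0xF892 + 0x5E7A = 0x1570C → wrap carry → 0x570D
  0x570D + 0xC542 = 0x11C4F → wrap carry → 0x1C50
  0x1C50 + 0x78BF = 0x0950F
  0x950F + 0x3D0E = 0x0D21D
  0xD21D + 0xAAE6 = 0x17D03 → wrap carry → 0x7D04
One's-complement sum = 0x7D04.
Checksum = ~0x7D04 & 0xFFFF = 0x82FB.

82FB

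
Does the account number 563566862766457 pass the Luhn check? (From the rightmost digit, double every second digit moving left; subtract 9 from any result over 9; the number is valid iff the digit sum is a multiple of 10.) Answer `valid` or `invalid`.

From the right, keep odd positions and double even positions (subtract 9 from any doubled value over 9):
  doubled (positions 2,4,...): 1 3 5 3 3 1 3 → sum 19
  kept (positions 1,3,...): 7 4 6 2 8 6 3 5 → sum 41
Total = 60.
60 mod 10 = 0, so the number is valid.

valid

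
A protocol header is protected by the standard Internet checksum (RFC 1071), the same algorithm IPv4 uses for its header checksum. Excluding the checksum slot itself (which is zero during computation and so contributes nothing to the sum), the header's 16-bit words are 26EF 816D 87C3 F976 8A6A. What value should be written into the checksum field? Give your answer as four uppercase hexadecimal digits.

One's-complement addition (fold any carry out of bit 15 back into bit 0):
  0x26EF + 0x816D = 0x0A85C
  0xA85C + 0x87C3 = 0x1301F → wrap carry → 0x3020
  0x3020 + 0xF976 = 0x12996 → wrap carry → 0x2997
  0x2997 + 0x8A6A = 0x0B401
One's-complement sum = 0xB401.
Checksum = ~0xB401 & 0xFFFF = 0x4BFE.

4BFE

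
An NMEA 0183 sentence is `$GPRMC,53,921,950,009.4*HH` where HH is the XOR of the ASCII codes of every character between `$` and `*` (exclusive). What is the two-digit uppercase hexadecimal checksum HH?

XOR the ASCII codes of the payload characters:
  'G' = 0x47 → acc = 0x47
  'P' = 0x50 → acc = 0x17
  'R' = 0x52 → acc = 0x45
  'M' = 0x4D → acc = 0x08
  'C' = 0x43 → acc = 0x4B
  ',' = 0x2C → acc = 0x67
  '5' = 0x35 → acc = 0x52
  '3' = 0x33 → acc = 0x61
  ',' = 0x2C → acc = 0x4D
  '9' = 0x39 → acc = 0x74
  '2' = 0x32 → acc = 0x46
  '1' = 0x31 → acc = 0x77
  ',' = 0x2C → acc = 0x5B
  '9' = 0x39 → acc = 0x62
  '5' = 0x35 → acc = 0x57
  '0' = 0x30 → acc = 0x67
  ',' = 0x2C → acc = 0x4B
  '0' = 0x30 → acc = 0x7B
  '0' = 0x30 → acc = 0x4B
  '9' = 0x39 → acc = 0x72
  '.' = 0x2E → acc = 0x5C
  '4' = 0x34 → acc = 0x68
Checksum = 0x68.

68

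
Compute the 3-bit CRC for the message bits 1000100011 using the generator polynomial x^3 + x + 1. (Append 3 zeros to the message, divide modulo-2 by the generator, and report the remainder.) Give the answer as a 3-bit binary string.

Append 3 zeros: 1000100011000. Divide by 1011 (XOR where the leading bit is 1):
  pos 0: 1000 XOR 1011 = 0011
  pos 2: 1110 XOR 1011 = 0101
  pos 3: 1010 XOR 1011 = 0001
  pos 6: 1011 XOR 1011 = 0000
Remainder (last 3 bits) = 000. This is the CRC / FCS.

000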